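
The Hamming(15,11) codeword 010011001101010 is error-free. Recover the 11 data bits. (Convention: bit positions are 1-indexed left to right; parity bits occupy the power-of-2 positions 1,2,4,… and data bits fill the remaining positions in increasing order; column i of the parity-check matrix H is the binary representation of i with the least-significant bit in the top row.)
Parity bits occupy power-of-2 positions; data bits are at positions {3,5,6,7,9,10,11,12,13,14,15} (1-indexed).
Extract: c[3]=0 c[5]=1 c[6]=1 c[7]=0 c[9]=1 c[10]=1 c[11]=0 c[12]=1 c[13]=0 c[14]=1 c[15]=0
Data = 01101101010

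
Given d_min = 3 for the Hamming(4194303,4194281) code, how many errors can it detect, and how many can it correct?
Detection only: up to d_min − 1 = 2 errors.
Correction: up to ⌊(d_min − 1)/2⌋ = ⌊2/2⌋ = 1 errors.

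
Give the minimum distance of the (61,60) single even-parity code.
d_min = 2 (flipping one data bit also flips the parity bit, so the two closest codewords differ in exactly 2 positions).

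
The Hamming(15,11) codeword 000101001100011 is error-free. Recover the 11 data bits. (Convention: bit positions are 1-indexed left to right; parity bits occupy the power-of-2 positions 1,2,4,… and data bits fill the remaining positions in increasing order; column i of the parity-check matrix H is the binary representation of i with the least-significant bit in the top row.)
Parity bits occupy power-of-2 positions; data bits are at positions {3,5,6,7,9,10,11,12,13,14,15} (1-indexed).
Extract: c[3]=0 c[5]=0 c[6]=1 c[7]=0 c[9]=1 c[10]=1 c[11]=0 c[12]=0 c[13]=0 c[14]=1 c[15]=1
Data = 00101100011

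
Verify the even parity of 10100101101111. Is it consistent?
Sum of all bits: 1+0+1+0+0+1+0+1+1+0+1+1+1+1 = 9; 9 mod 2 = 1. Result is 1 → parity error detected.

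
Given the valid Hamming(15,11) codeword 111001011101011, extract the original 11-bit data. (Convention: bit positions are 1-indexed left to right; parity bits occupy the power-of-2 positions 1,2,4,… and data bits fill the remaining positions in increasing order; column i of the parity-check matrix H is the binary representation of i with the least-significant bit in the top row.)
Parity bits occupy power-of-2 positions; data bits are at positions {3,5,6,7,9,10,11,12,13,14,15} (1-indexed).
Extract: c[3]=1 c[5]=0 c[6]=1 c[7]=0 c[9]=1 c[10]=1 c[11]=0 c[12]=1 c[13]=0 c[14]=1 c[15]=1
Data = 10101101011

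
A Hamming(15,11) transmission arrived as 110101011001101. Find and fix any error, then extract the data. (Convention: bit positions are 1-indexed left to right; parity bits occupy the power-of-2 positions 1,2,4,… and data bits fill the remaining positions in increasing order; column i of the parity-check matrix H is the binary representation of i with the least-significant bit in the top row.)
Syndrome s = H · r^T (mod 2), r = 110101011001101:
  s[0] = (101010101010101)·(110101011001101) mod 2 = 1+0+0+0+0+0+0+0+1+0+0+0+1+0+1 mod 2 = 0
  s[1] = (011001100110011)·(110101011001101) mod 2 = 0+1+0+0+0+1+0+0+0+0+0+0+0+0+1 mod 2 = 1
  s[2] = (000111100001111)·(110101011001101) mod 2 = 0+0+0+1+0+1+0+0+0+0+0+1+1+0+1 mod 2 = 1
  s[3] = (000000011111111)·(110101011001101) mod 2 = 0+0+0+0+0+0+0+1+1+0+0+1+1+0+1 mod 2 = 1
Syndrome = 0111
Column 14 of H equals this syndrome → error at bit 14 (1-indexed).
Flip bit 14: 110101011001101 → 110101011001111
Extract data bits at positions {3,5,6,7,9,10,11,12,13,14,15}: 00101001111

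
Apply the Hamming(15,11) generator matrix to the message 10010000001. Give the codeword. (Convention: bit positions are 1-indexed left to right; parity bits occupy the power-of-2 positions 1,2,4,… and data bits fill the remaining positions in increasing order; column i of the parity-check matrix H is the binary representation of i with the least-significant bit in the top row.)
Codeword c = d · G (mod 2), d = 10010000001:
  c[0] = d·G[:,0] = (10010000001)·(11011010101) mod 2 = 1+0+0+1+0+0+0+0+0+0+1 mod 2 = 1
  c[1] = d·G[:,1] = (10010000001)·(10110110011) mod 2 = 1+0+0+1+0+0+0+0+0+0+1 mod 2 = 1
  c[2] = d·G[:,2] = (10010000001)·(10000000000) mod 2 = 1+0+0+0+0+0+0+0+0+0+0 mod 2 = 1
  c[3] = d·G[:,3] = (10010000001)·(01110001111) mod 2 = 0+0+0+1+0+0+0+0+0+0+1 mod 2 = 0
  c[4] = d·G[:,4] = (10010000001)·(01000000000) mod 2 = 0+0+0+0+0+0+0+0+0+0+0 mod 2 = 0
  c[5] = d·G[:,5] = (10010000001)·(00100000000) mod 2 = 0+0+0+0+0+0+0+0+0+0+0 mod 2 = 0
  c[6] = d·G[:,6] = (10010000001)·(00010000000) mod 2 = 0+0+0+1+0+0+0+0+0+0+0 mod 2 = 1
  c[7] = d·G[:,7] = (10010000001)·(00001111111) mod 2 = 0+0+0+0+0+0+0+0+0+0+1 mod 2 = 1
  c[8] = d·G[:,8] = (10010000001)·(00001000000) mod 2 = 0+0+0+0+0+0+0+0+0+0+0 mod 2 = 0
  c[9] = d·G[:,9] = (10010000001)·(00000100000) mod 2 = 0+0+0+0+0+0+0+0+0+0+0 mod 2 = 0
  c[10] = d·G[:,10] = (10010000001)·(00000010000) mod 2 = 0+0+0+0+0+0+0+0+0+0+0 mod 2 = 0
  c[11] = d·G[:,11] = (10010000001)·(00000001000) mod 2 = 0+0+0+0+0+0+0+0+0+0+0 mod 2 = 0
  c[12] = d·G[:,12] = (10010000001)·(00000000100) mod 2 = 0+0+0+0+0+0+0+0+0+0+0 mod 2 = 0
  c[13] = d·G[:,13] = (10010000001)·(00000000010) mod 2 = 0+0+0+0+0+0+0+0+0+0+0 mod 2 = 0
  c[14] = d·G[:,14] = (10010000001)·(00000000001) mod 2 = 0+0+0+0+0+0+0+0+0+0+1 mod 2 = 1
Codeword = 111000110000001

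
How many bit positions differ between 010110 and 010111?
XOR = 000001, count of 1s = 1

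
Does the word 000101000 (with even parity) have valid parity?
Sum of all bits: 0+0+0+1+0+1+0+0+0 = 2; 2 mod 2 = 0. Result is 0 → valid parity.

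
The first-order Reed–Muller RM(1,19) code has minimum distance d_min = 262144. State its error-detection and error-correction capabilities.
Detection only: up to d_min − 1 = 262143 errors.
Correction: up to ⌊(d_min − 1)/2⌋ = ⌊262143/2⌋ = 131071 errors.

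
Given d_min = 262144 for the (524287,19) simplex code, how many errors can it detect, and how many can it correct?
Detection only: up to d_min − 1 = 262143 errors.
Correction: up to ⌊(d_min − 1)/2⌋ = ⌊262143/2⌋ = 131071 errors.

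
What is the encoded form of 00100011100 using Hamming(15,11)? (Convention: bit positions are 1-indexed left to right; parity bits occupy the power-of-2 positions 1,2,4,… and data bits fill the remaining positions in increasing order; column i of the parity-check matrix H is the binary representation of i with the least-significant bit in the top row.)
Codeword c = d · G (mod 2), d = 00100011100:
  c[0] = d·G[:,0] = (00100011100)·(11011010101) mod 2 = 0+0+0+0+0+0+1+0+1+0+0 mod 2 = 0
  c[1] = d·G[:,1] = (00100011100)·(10110110011) mod 2 = 0+0+1+0+0+0+1+0+0+0+0 mod 2 = 0
  c[2] = d·G[:,2] = (00100011100)·(10000000000) mod 2 = 0+0+0+0+0+0+0+0+0+0+0 mod 2 = 0
  c[3] = d·G[:,3] = (00100011100)·(01110001111) mod 2 = 0+0+1+0+0+0+0+1+1+0+0 mod 2 = 1
  c[4] = d·G[:,4] = (00100011100)·(01000000000) mod 2 = 0+0+0+0+0+0+0+0+0+0+0 mod 2 = 0
  c[5] = d·G[:,5] = (00100011100)·(00100000000) mod 2 = 0+0+1+0+0+0+0+0+0+0+0 mod 2 = 1
  c[6] = d·G[:,6] = (00100011100)·(00010000000) mod 2 = 0+0+0+0+0+0+0+0+0+0+0 mod 2 = 0
  c[7] = d·G[:,7] = (00100011100)·(00001111111) mod 2 = 0+0+0+0+0+0+1+1+1+0+0 mod 2 = 1
  c[8] = d·G[:,8] = (00100011100)·(00001000000) mod 2 = 0+0+0+0+0+0+0+0+0+0+0 mod 2 = 0
  c[9] = d·G[:,9] = (00100011100)·(00000100000) mod 2 = 0+0+0+0+0+0+0+0+0+0+0 mod 2 = 0
  c[10] = d·G[:,10] = (00100011100)·(00000010000) mod 2 = 0+0+0+0+0+0+1+0+0+0+0 mod 2 = 1
  c[11] = d·G[:,11] = (00100011100)·(00000001000) mod 2 = 0+0+0+0+0+0+0+1+0+0+0 mod 2 = 1
  c[12] = d·G[:,12] = (00100011100)·(00000000100) mod 2 = 0+0+0+0+0+0+0+0+1+0+0 mod 2 = 1
  c[13] = d·G[:,13] = (00100011100)·(00000000010) mod 2 = 0+0+0+0+0+0+0+0+0+0+0 mod 2 = 0
  c[14] = d·G[:,14] = (00100011100)·(00000000001) mod 2 = 0+0+0+0+0+0+0+0+0+0+0 mod 2 = 0
Codeword = 000101010011100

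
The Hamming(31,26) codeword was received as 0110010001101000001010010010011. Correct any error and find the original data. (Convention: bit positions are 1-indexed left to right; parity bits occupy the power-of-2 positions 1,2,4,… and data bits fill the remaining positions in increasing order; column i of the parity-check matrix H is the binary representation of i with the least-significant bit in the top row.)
Syndrome s = H · r^T (mod 2), r = 0110010001101000001010010010011:
  s[0] = (1010101010101010101010101010101)·(0110010001101000001010010010011) mod 2 = 0+0+1+0+0+0+0+0+0+0+1+0+1+0+0+0+0+0+1+0+1+0+0+0+0+0+1+0+0+0+1 mod 2 = 1
  s[1] = (0110011001100110011001100110011)·(0110010001101000001010010010011) mod 2 = 0+1+1+0+0+1+0+0+0+1+1+0+0+0+0+0+0+0+1+0+0+0+0+0+0+0+1+0+0+1+1 mod 2 = 1
  s[2] = (0001111000011110000111100001111)·(0110010001101000001010010010011) mod 2 = 0+0+0+0+0+1+0+0+0+0+0+0+1+0+0+0+0+0+0+0+1+0+0+0+0+0+0+0+0+1+1 mod 2 = 1
  s[3] = (0000000111111110000000011111111)·(0110010001101000001010010010011) mod 2 = 0+0+0+0+0+0+0+0+0+1+1+0+1+0+0+0+0+0+0+0+0+0+0+1+0+0+1+0+0+1+1 mod 2 = 1
  s[4] = (0000000000000001111111111111111)·(0110010001101000001010010010011) mod 2 = 0+0+0+0+0+0+0+0+0+0+0+0+0+0+0+0+0+0+1+0+1+0+0+1+0+0+1+0+0+1+1 mod 2 = 0
Syndrome = 11110
Column 15 of H equals this syndrome → error at bit 15 (1-indexed).
Flip bit 15: 0110010001101000001010010010011 → 0110010001101010001010010010011
Extract data bits at positions {3,5,6,7,9,10,11,12,13,14,15,17,18,19,20,21,22,23,24,25,26,27,28,29,30,31}: 10100110101001010010010011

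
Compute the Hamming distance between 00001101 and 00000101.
XOR = 00001000, count of 1s = 1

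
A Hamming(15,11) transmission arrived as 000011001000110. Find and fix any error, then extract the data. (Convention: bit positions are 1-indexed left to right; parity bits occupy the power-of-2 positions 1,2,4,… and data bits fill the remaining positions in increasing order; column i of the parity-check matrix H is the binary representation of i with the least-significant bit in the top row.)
Syndrome s = H · r^T (mod 2), r = 000011001000110:
  s[0] = (101010101010101)·(000011001000110) mod 2 = 0+0+0+0+1+0+0+0+1+0+0+0+1+0+0 mod 2 = 1
  s[1] = (011001100110011)·(000011001000110) mod 2 = 0+0+0+0+0+1+0+0+0+0+0+0+0+1+0 mod 2 = 0
  s[2] = (000111100001111)·(000011001000110) mod 2 = 0+0+0+0+1+1+0+0+0+0+0+0+1+1+0 mod 2 = 0
  s[3] = (000000011111111)·(000011001000110) mod 2 = 0+0+0+0+0+0+0+0+1+0+0+0+1+1+0 mod 2 = 1
Syndrome = 1001
Column 9 of H equals this syndrome → error at bit 9 (1-indexed).
Flip bit 9: 000011001000110 → 000011000000110
Extract data bits at positions {3,5,6,7,9,10,11,12,13,14,15}: 01100000110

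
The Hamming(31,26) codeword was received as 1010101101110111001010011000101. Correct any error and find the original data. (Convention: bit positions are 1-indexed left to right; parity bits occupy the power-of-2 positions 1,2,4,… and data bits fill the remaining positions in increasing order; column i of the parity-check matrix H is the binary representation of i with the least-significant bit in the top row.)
Syndrome s = H · r^T (mod 2), r = 1010101101110111001010011000101:
  s[0] = (1010101010101010101010101010101)·(1010101101110111001010011000101) mod 2 = 1+0+1+0+1+0+1+0+0+0+1+0+0+0+1+0+0+0+1+0+1+0+0+0+1+0+0+0+1+0+1 mod 2 = 1
  s[1] = (0110011001100110011001100110011)·(1010101101110111001010011000101) mod 2 = 0+0+1+0+0+0+1+0+0+1+1+0+0+1+1+0+0+0+1+0+0+0+0+0+0+0+0+0+0+0+1 mod 2 = 0
  s[2] = (0001111000011110000111100001111)·(1010101101110111001010011000101) mod 2 = 0+0+0+0+1+0+1+0+0+0+0+1+0+1+1+0+0+0+0+0+1+0+0+0+0+0+0+0+1+0+1 mod 2 = 0
  s[3] = (0000000111111110000000011111111)·(1010101101110111001010011000101) mod 2 = 0+0+0+0+0+0+0+1+0+1+1+1+0+1+1+0+0+0+0+0+0+0+0+1+1+0+0+0+1+0+1 mod 2 = 0
  s[4] = (0000000000000001111111111111111)·(1010101101110111001010011000101) mod 2 = 0+0+0+0+0+0+0+0+0+0+0+0+0+0+0+1+0+0+1+0+1+0+0+1+1+0+0+0+1+0+1 mod 2 = 1
Syndrome = 10001
Column 17 of H equals this syndrome → error at bit 17 (1-indexed).
Flip bit 17: 1010101101110111001010011000101 → 1010101101110111101010011000101
Extract data bits at positions {3,5,6,7,9,10,11,12,13,14,15,17,18,19,20,21,22,23,24,25,26,27,28,29,30,31}: 11010111011101010011000101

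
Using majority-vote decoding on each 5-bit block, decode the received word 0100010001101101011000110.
Split into 5-bit blocks and majority-vote each:
  block 1 = 01000: 1 ones, 4 zeros → 0
  block 2 = 10001: 2 ones, 3 zeros → 0
  block 3 = 10110: 3 ones, 2 zeros → 1
  block 4 = 10110: 3 ones, 2 zeros → 1
  block 5 = 00110: 2 ones, 3 zeros → 0
Decoded = 00110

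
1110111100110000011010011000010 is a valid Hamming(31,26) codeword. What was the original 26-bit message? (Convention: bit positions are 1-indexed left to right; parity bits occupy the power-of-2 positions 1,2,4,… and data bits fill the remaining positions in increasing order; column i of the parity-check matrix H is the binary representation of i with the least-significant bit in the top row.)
Parity bits occupy power-of-2 positions; data bits are at positions {3,5,6,7,9,10,11,12,13,14,15,17,18,19,20,21,22,23,24,25,26,27,28,29,30,31} (1-indexed).
Extract: c[3]=1 c[5]=1 c[6]=1 c[7]=1 c[9]=0 c[10]=0 c[11]=1 c[12]=1 c[13]=0 c[14]=0 c[15]=0 c[17]=0 c[18]=1 c[19]=1 c[20]=0 c[21]=1 c[22]=0 c[23]=0 c[24]=1 c[25]=1 c[26]=0 c[27]=0 c[28]=0 c[29]=0 c[30]=1 c[31]=0
Data = 11110011000011010011000010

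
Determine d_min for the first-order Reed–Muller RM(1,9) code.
d_min = 256 (RM(1,9) has length 512 and minimum distance 2^(m−1) = 256).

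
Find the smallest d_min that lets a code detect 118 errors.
Detecting e errors requires d_min ≥ e + 1 = 118 + 1 = 119.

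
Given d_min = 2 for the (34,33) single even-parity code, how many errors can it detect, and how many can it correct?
Detection only: up to d_min − 1 = 1 errors.
Correction: up to ⌊(d_min − 1)/2⌋ = ⌊1/2⌋ = 0 errors.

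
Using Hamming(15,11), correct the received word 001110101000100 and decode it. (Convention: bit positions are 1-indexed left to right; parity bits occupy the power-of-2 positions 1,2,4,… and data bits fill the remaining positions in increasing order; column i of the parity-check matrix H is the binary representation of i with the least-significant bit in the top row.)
Syndrome s = H · r^T (mod 2), r = 001110101000100:
  s[0] = (101010101010101)·(001110101000100) mod 2 = 0+0+1+0+1+0+1+0+1+0+0+0+1+0+0 mod 2 = 1
  s[1] = (011001100110011)·(001110101000100) mod 2 = 0+0+1+0+0+0+1+0+0+0+0+0+0+0+0 mod 2 = 0
  s[2] = (000111100001111)·(001110101000100) mod 2 = 0+0+0+1+1+0+1+0+0+0+0+0+1+0+0 mod 2 = 0
  s[3] = (000000011111111)·(001110101000100) mod 2 = 0+0+0+0+0+0+0+0+1+0+0+0+1+0+0 mod 2 = 0
Syndrome = 1000
Column 1 of H equals this syndrome → error at bit 1 (1-indexed).
Flip bit 1: 001110101000100 → 101110101000100
Extract data bits at positions {3,5,6,7,9,10,11,12,13,14,15}: 11011000100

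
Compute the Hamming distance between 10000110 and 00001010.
XOR = 10001100, count of 1s = 3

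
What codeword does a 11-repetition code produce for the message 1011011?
Repeat each bit 11× and concatenate:
1→11111111111  0→00000000000  1→11111111111  1→11111111111  0→00000000000  1→11111111111  1→11111111111
Codeword = 11111111111000000000001111111111111111111111000000000001111111111111111111111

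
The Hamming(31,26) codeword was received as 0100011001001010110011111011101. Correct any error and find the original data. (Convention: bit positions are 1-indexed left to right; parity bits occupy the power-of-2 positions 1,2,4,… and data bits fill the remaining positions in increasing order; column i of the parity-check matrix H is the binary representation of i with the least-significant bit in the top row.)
Syndrome s = H · r^T (mod 2), r = 0100011001001010110011111011101:
  s[0] = (1010101010101010101010101010101)·(0100011001001010110011111011101) mod 2 = 0+0+0+0+0+0+1+0+0+0+0+0+1+0+1+0+1+0+0+0+1+0+1+0+1+0+1+0+1+0+1 mod 2 = 0
  s[1] = (0110011001100110011001100110011)·(0100011001001010110011111011101) mod 2 = 0+1+0+0+0+1+1+0+0+1+0+0+0+0+1+0+0+1+0+0+0+1+1+0+0+0+1+0+0+0+1 mod 2 = 0
  s[2] = (0001111000011110000111100001111)·(0100011001001010110011111011101) mod 2 = 0+0+0+0+0+1+1+0+0+0+0+0+1+0+1+0+0+0+0+0+1+1+1+0+0+0+0+1+1+0+1 mod 2 = 0
  s[3] = (0000000111111110000000011111111)·(0100011001001010110011111011101) mod 2 = 0+0+0+0+0+0+0+0+0+1+0+0+1+0+1+0+0+0+0+0+0+0+0+1+1+0+1+1+1+0+1 mod 2 = 1
  s[4] = (0000000000000001111111111111111)·(0100011001001010110011111011101) mod 2 = 0+0+0+0+0+0+0+0+0+0+0+0+0+0+0+0+1+1+0+0+1+1+1+1+1+0+1+1+1+0+1 mod 2 = 1
Syndrome = 00011
Column 24 of H equals this syndrome → error at bit 24 (1-indexed).
Flip bit 24: 0100011001001010110011111011101 → 0100011001001010110011101011101
Extract data bits at positions {3,5,6,7,9,10,11,12,13,14,15,17,18,19,20,21,22,23,24,25,26,27,28,29,30,31}: 00110100101110011101011101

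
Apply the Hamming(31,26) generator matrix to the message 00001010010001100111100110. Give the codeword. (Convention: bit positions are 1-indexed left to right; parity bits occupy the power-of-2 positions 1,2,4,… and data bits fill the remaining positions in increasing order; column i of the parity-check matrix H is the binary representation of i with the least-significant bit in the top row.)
Codeword c = d · G (mod 2), d = 00001010010001100111100110:
  c[0] = d·G[:,0] = (00001010010001100111100110)·(11011010101101010101010101) mod 2 = 0+0+0+0+1+0+1+0+0+0+0+0+0+1+0+0+0+1+0+1+0+0+0+1+0+0 mod 2 = 0
  c[1] = d·G[:,1] = (00001010010001100111100110)·(10110110011011001100110011) mod 2 = 0+0+0+0+0+0+1+0+0+1+0+0+0+1+0+0+0+1+0+0+1+0+0+0+1+0 mod 2 = 0
  c[2] = d·G[:,2] = (00001010010001100111100110)·(10000000000000000000000000) mod 2 = 0+0+0+0+0+0+0+0+0+0+0+0+0+0+0+0+0+0+0+0+0+0+0+0+0+0 mod 2 = 0
  c[3] = d·G[:,3] = (00001010010001100111100110)·(01110001111000111100001111) mod 2 = 0+0+0+0+0+0+0+0+0+1+0+0+0+0+1+0+0+1+0+0+0+0+0+1+1+0 mod 2 = 1
  c[4] = d·G[:,4] = (00001010010001100111100110)·(01000000000000000000000000) mod 2 = 0+0+0+0+0+0+0+0+0+0+0+0+0+0+0+0+0+0+0+0+0+0+0+0+0+0 mod 2 = 0
  c[5] = d·G[:,5] = (00001010010001100111100110)·(00100000000000000000000000) mod 2 = 0+0+0+0+0+0+0+0+0+0+0+0+0+0+0+0+0+0+0+0+0+0+0+0+0+0 mod 2 = 0
  c[6] = d·G[:,6] = (00001010010001100111100110)·(00010000000000000000000000) mod 2 = 0+0+0+0+0+0+0+0+0+0+0+0+0+0+0+0+0+0+0+0+0+0+0+0+0+0 mod 2 = 0
  c[7] = d·G[:,7] = (00001010010001100111100110)·(00001111111000000011111111) mod 2 = 0+0+0+0+1+0+1+0+0+1+0+0+0+0+0+0+0+0+1+1+1+0+0+1+1+0 mod 2 = 0
  c[8] = d·G[:,8] = (00001010010001100111100110)·(00001000000000000000000000) mod 2 = 0+0+0+0+1+0+0+0+0+0+0+0+0+0+0+0+0+0+0+0+0+0+0+0+0+0 mod 2 = 1
  c[9] = d·G[:,9] = (00001010010001100111100110)·(00000100000000000000000000) mod 2 = 0+0+0+0+0+0+0+0+0+0+0+0+0+0+0+0+0+0+0+0+0+0+0+0+0+0 mod 2 = 0
  c[10] = d·G[:,10] = (00001010010001100111100110)·(00000010000000000000000000) mod 2 = 0+0+0+0+0+0+1+0+0+0+0+0+0+0+0+0+0+0+0+0+0+0+0+0+0+0 mod 2 = 1
  c[11] = d·G[:,11] = (00001010010001100111100110)·(00000001000000000000000000) mod 2 = 0+0+0+0+0+0+0+0+0+0+0+0+0+0+0+0+0+0+0+0+0+0+0+0+0+0 mod 2 = 0
  c[12] = d·G[:,12] = (00001010010001100111100110)·(00000000100000000000000000) mod 2 = 0+0+0+0+0+0+0+0+0+0+0+0+0+0+0+0+0+0+0+0+0+0+0+0+0+0 mod 2 = 0
  c[13] = d·G[:,13] = (00001010010001100111100110)·(00000000010000000000000000) mod 2 = 0+0+0+0+0+0+0+0+0+1+0+0+0+0+0+0+0+0+0+0+0+0+0+0+0+0 mod 2 = 1
  c[14] = d·G[:,14] = (00001010010001100111100110)·(00000000001000000000000000) mod 2 = 0+0+0+0+0+0+0+0+0+0+0+0+0+0+0+0+0+0+0+0+0+0+0+0+0+0 mod 2 = 0
  c[15] = d·G[:,15] = (00001010010001100111100110)·(00000000000111111111111111) mod 2 = 0+0+0+0+0+0+0+0+0+0+0+0+0+1+1+0+0+1+1+1+1+0+0+1+1+0 mod 2 = 0
  c[16] = d·G[:,16] = (00001010010001100111100110)·(00000000000100000000000000) mod 2 = 0+0+0+0+0+0+0+0+0+0+0+0+0+0+0+0+0+0+0+0+0+0+0+0+0+0 mod 2 = 0
  c[17] = d·G[:,17] = (00001010010001100111100110)·(00000000000010000000000000) mod 2 = 0+0+0+0+0+0+0+0+0+0+0+0+0+0+0+0+0+0+0+0+0+0+0+0+0+0 mod 2 = 0
  c[18] = d·G[:,18] = (00001010010001100111100110)·(00000000000001000000000000) mod 2 = 0+0+0+0+0+0+0+0+0+0+0+0+0+1+0+0+0+0+0+0+0+0+0+0+0+0 mod 2 = 1
  c[19] = d·G[:,19] = (00001010010001100111100110)·(00000000000000100000000000) mod 2 = 0+0+0+0+0+0+0+0+0+0+0+0+0+0+1+0+0+0+0+0+0+0+0+0+0+0 mod 2 = 1
  c[20] = d·G[:,20] = (00001010010001100111100110)·(00000000000000010000000000) mod 2 = 0+0+0+0+0+0+0+0+0+0+0+0+0+0+0+0+0+0+0+0+0+0+0+0+0+0 mod 2 = 0
  c[21] = d·G[:,21] = (00001010010001100111100110)·(00000000000000001000000000) mod 2 = 0+0+0+0+0+0+0+0+0+0+0+0+0+0+0+0+0+0+0+0+0+0+0+0+0+0 mod 2 = 0
  c[22] = d·G[:,22] = (00001010010001100111100110)·(00000000000000000100000000) mod 2 = 0+0+0+0+0+0+0+0+0+0+0+0+0+0+0+0+0+1+0+0+0+0+0+0+0+0 mod 2 = 1
  c[23] = d·G[:,23] = (00001010010001100111100110)·(00000000000000000010000000) mod 2 = 0+0+0+0+0+0+0+0+0+0+0+0+0+0+0+0+0+0+1+0+0+0+0+0+0+0 mod 2 = 1
  c[24] = d·G[:,24] = (00001010010001100111100110)·(00000000000000000001000000) mod 2 = 0+0+0+0+0+0+0+0+0+0+0+0+0+0+0+0+0+0+0+1+0+0+0+0+0+0 mod 2 = 1
  c[25] = d·G[:,25] = (00001010010001100111100110)·(00000000000000000000100000) mod 2 = 0+0+0+0+0+0+0+0+0+0+0+0+0+0+0+0+0+0+0+0+1+0+0+0+0+0 mod 2 = 1
  c[26] = d·G[:,26] = (00001010010001100111100110)·(00000000000000000000010000) mod 2 = 0+0+0+0+0+0+0+0+0+0+0+0+0+0+0+0+0+0+0+0+0+0+0+0+0+0 mod 2 = 0
  c[27] = d·G[:,27] = (00001010010001100111100110)·(00000000000000000000001000) mod 2 = 0+0+0+0+0+0+0+0+0+0+0+0+0+0+0+0+0+0+0+0+0+0+0+0+0+0 mod 2 = 0
  c[28] = d·G[:,28] = (00001010010001100111100110)·(00000000000000000000000100) mod 2 = 0+0+0+0+0+0+0+0+0+0+0+0+0+0+0+0+0+0+0+0+0+0+0+1+0+0 mod 2 = 1
  c[29] = d·G[:,29] = (00001010010001100111100110)·(00000000000000000000000010) mod 2 = 0+0+0+0+0+0+0+0+0+0+0+0+0+0+0+0+0+0+0+0+0+0+0+0+1+0 mod 2 = 1
  c[30] = d·G[:,30] = (00001010010001100111100110)·(00000000000000000000000001) mod 2 = 0+0+0+0+0+0+0+0+0+0+0+0+0+0+0+0+0+0+0+0+0+0+0+0+0+0 mod 2 = 0
Codeword = 0001000010100100001100111100110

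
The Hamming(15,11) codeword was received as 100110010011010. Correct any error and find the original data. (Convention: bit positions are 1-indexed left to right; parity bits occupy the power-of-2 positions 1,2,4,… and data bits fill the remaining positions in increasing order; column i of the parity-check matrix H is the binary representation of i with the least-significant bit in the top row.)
Syndrome s = H · r^T (mod 2), r = 100110010011010:
  s[0] = (101010101010101)·(100110010011010) mod 2 = 1+0+0+0+1+0+0+0+0+0+1+0+0+0+0 mod 2 = 1
  s[1] = (011001100110011)·(100110010011010) mod 2 = 0+0+0+0+0+0+0+0+0+0+1+0+0+1+0 mod 2 = 0
  s[2] = (000111100001111)·(100110010011010) mod 2 = 0+0+0+1+1+0+0+0+0+0+0+1+0+1+0 mod 2 = 0
  s[3] = (000000011111111)·(100110010011010) mod 2 = 0+0+0+0+0+0+0+1+0+0+1+1+0+1+0 mod 2 = 0
Syndrome = 1000
Column 1 of H equals this syndrome → error at bit 1 (1-indexed).
Flip bit 1: 100110010011010 → 000110010011010
Extract data bits at positions {3,5,6,7,9,10,11,12,13,14,15}: 01000011010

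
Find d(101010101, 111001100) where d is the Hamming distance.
XOR = 010011001, count of 1s = 4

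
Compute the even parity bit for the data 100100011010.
Sum of data bits: 1+0+0+1+0+0+0+1+1+0+1+0 = 5.
5 mod 2 = 1, so parity bit = 1.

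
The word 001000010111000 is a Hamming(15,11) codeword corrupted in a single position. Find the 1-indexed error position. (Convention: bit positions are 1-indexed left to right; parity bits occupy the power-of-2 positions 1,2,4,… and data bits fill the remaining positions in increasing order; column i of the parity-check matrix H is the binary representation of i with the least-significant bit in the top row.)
Syndrome s = H · r^T (mod 2), r = 001000010111000:
  s[0] = (101010101010101)·(001000010111000) mod 2 = 0+0+1+0+0+0+0+0+0+0+1+0+0+0+0 mod 2 = 0
  s[1] = (011001100110011)·(001000010111000) mod 2 = 0+0+1+0+0+0+0+0+0+1+1+0+0+0+0 mod 2 = 1
  s[2] = (000111100001111)·(001000010111000) mod 2 = 0+0+0+0+0+0+0+0+0+0+0+1+0+0+0 mod 2 = 1
  s[3] = (000000011111111)·(001000010111000) mod 2 = 0+0+0+0+0+0+0+1+0+1+1+1+0+0+0 mod 2 = 0
Syndrome = 0110
Column i of H is the binary representation of i, so the syndrome is the binary index of the flipped bit.
Read s = 0110 with s[0] as LSB: 0·2^0 + 1·2^1 + 1·2^2 + 0·2^3 = 6.
Error is at bit position 6.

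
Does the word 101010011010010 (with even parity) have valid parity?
Sum of all bits: 1+0+1+0+1+0+0+1+1+0+1+0+0+1+0 = 7; 7 mod 2 = 1. Result is 1 → parity error detected.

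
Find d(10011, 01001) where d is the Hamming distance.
XOR = 11010, count of 1s = 3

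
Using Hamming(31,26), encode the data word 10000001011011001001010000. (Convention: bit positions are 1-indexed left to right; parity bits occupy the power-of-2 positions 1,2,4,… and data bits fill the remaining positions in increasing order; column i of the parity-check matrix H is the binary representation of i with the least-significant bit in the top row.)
Codeword c = d · G (mod 2), d = 10000001011011001001010000:
  c[0] = d·G[:,0] = (10000001011011001001010000)·(11011010101101010101010101) mod 2 = 1+0+0+0+0+0+0+0+0+0+1+0+0+1+0+0+0+0+0+1+0+1+0+0+0+0 mod 2 = 1
  c[1] = d·G[:,1] = (10000001011011001001010000)·(10110110011011001100110011) mod 2 = 1+0+0+0+0+0+0+0+0+1+1+0+1+1+0+0+1+0+0+0+0+1+0+0+0+0 mod 2 = 1
  c[2] = d·G[:,2] = (10000001011011001001010000)·(10000000000000000000000000) mod 2 = 1+0+0+0+0+0+0+0+0+0+0+0+0+0+0+0+0+0+0+0+0+0+0+0+0+0 mod 2 = 1
  c[3] = d·G[:,3] = (10000001011011001001010000)·(01110001111000111100001111) mod 2 = 0+0+0+0+0+0+0+1+0+1+1+0+0+0+0+0+1+0+0+0+0+0+0+0+0+0 mod 2 = 0
  c[4] = d·G[:,4] = (10000001011011001001010000)·(01000000000000000000000000) mod 2 = 0+0+0+0+0+0+0+0+0+0+0+0+0+0+0+0+0+0+0+0+0+0+0+0+0+0 mod 2 = 0
  c[5] = d·G[:,5] = (10000001011011001001010000)·(00100000000000000000000000) mod 2 = 0+0+0+0+0+0+0+0+0+0+0+0+0+0+0+0+0+0+0+0+0+0+0+0+0+0 mod 2 = 0
  c[6] = d·G[:,6] = (10000001011011001001010000)·(00010000000000000000000000) mod 2 = 0+0+0+0+0+0+0+0+0+0+0+0+0+0+0+0+0+0+0+0+0+0+0+0+0+0 mod 2 = 0
  c[7] = d·G[:,7] = (10000001011011001001010000)·(00001111111000000011111111) mod 2 = 0+0+0+0+0+0+0+1+0+1+1+0+0+0+0+0+0+0+0+1+0+1+0+0+0+0 mod 2 = 1
  c[8] = d·G[:,8] = (10000001011011001001010000)·(00001000000000000000000000) mod 2 = 0+0+0+0+0+0+0+0+0+0+0+0+0+0+0+0+0+0+0+0+0+0+0+0+0+0 mod 2 = 0
  c[9] = d·G[:,9] = (10000001011011001001010000)·(00000100000000000000000000) mod 2 = 0+0+0+0+0+0+0+0+0+0+0+0+0+0+0+0+0+0+0+0+0+0+0+0+0+0 mod 2 = 0
  c[10] = d·G[:,10] = (10000001011011001001010000)·(00000010000000000000000000) mod 2 = 0+0+0+0+0+0+0+0+0+0+0+0+0+0+0+0+0+0+0+0+0+0+0+0+0+0 mod 2 = 0
  c[11] = d·G[:,11] = (10000001011011001001010000)·(00000001000000000000000000) mod 2 = 0+0+0+0+0+0+0+1+0+0+0+0+0+0+0+0+0+0+0+0+0+0+0+0+0+0 mod 2 = 1
  c[12] = d·G[:,12] = (10000001011011001001010000)·(00000000100000000000000000) mod 2 = 0+0+0+0+0+0+0+0+0+0+0+0+0+0+0+0+0+0+0+0+0+0+0+0+0+0 mod 2 = 0
  c[13] = d·G[:,13] = (10000001011011001001010000)·(00000000010000000000000000) mod 2 = 0+0+0+0+0+0+0+0+0+1+0+0+0+0+0+0+0+0+0+0+0+0+0+0+0+0 mod 2 = 1
  c[14] = d·G[:,14] = (10000001011011001001010000)·(00000000001000000000000000) mod 2 = 0+0+0+0+0+0+0+0+0+0+1+0+0+0+0+0+0+0+0+0+0+0+0+0+0+0 mod 2 = 1
  c[15] = d·G[:,15] = (10000001011011001001010000)·(00000000000111111111111111) mod 2 = 0+0+0+0+0+0+0+0+0+0+0+0+1+1+0+0+1+0+0+1+0+1+0+0+0+0 mod 2 = 1
  c[16] = d·G[:,16] = (10000001011011001001010000)·(00000000000100000000000000) mod 2 = 0+0+0+0+0+0+0+0+0+0+0+0+0+0+0+0+0+0+0+0+0+0+0+0+0+0 mod 2 = 0
  c[17] = d·G[:,17] = (10000001011011001001010000)·(00000000000010000000000000) mod 2 = 0+0+0+0+0+0+0+0+0+0+0+0+1+0+0+0+0+0+0+0+0+0+0+0+0+0 mod 2 = 1
  c[18] = d·G[:,18] = (10000001011011001001010000)·(00000000000001000000000000) mod 2 = 0+0+0+0+0+0+0+0+0+0+0+0+0+1+0+0+0+0+0+0+0+0+0+0+0+0 mod 2 = 1
  c[19] = d·G[:,19] = (10000001011011001001010000)·(00000000000000100000000000) mod 2 = 0+0+0+0+0+0+0+0+0+0+0+0+0+0+0+0+0+0+0+0+0+0+0+0+0+0 mod 2 = 0
  c[20] = d·G[:,20] = (10000001011011001001010000)·(00000000000000010000000000) mod 2 = 0+0+0+0+0+0+0+0+0+0+0+0+0+0+0+0+0+0+0+0+0+0+0+0+0+0 mod 2 = 0
  c[21] = d·G[:,21] = (10000001011011001001010000)·(00000000000000001000000000) mod 2 = 0+0+0+0+0+0+0+0+0+0+0+0+0+0+0+0+1+0+0+0+0+0+0+0+0+0 mod 2 = 1
  c[22] = d·G[:,22] = (10000001011011001001010000)·(00000000000000000100000000) mod 2 = 0+0+0+0+0+0+0+0+0+0+0+0+0+0+0+0+0+0+0+0+0+0+0+0+0+0 mod 2 = 0
  c[23] = d·G[:,23] = (10000001011011001001010000)·(00000000000000000010000000) mod 2 = 0+0+0+0+0+0+0+0+0+0+0+0+0+0+0+0+0+0+0+0+0+0+0+0+0+0 mod 2 = 0
  c[24] = d·G[:,24] = (10000001011011001001010000)·(00000000000000000001000000) mod 2 = 0+0+0+0+0+0+0+0+0+0+0+0+0+0+0+0+0+0+0+1+0+0+0+0+0+0 mod 2 = 1
  c[25] = d·G[:,25] = (10000001011011001001010000)·(00000000000000000000100000) mod 2 = 0+0+0+0+0+0+0+0+0+0+0+0+0+0+0+0+0+0+0+0+0+0+0+0+0+0 mod 2 = 0
  c[26] = d·G[:,26] = (10000001011011001001010000)·(00000000000000000000010000) mod 2 = 0+0+0+0+0+0+0+0+0+0+0+0+0+0+0+0+0+0+0+0+0+1+0+0+0+0 mod 2 = 1
  c[27] = d·G[:,27] = (10000001011011001001010000)·(00000000000000000000001000) mod 2 = 0+0+0+0+0+0+0+0+0+0+0+0+0+0+0+0+0+0+0+0+0+0+0+0+0+0 mod 2 = 0
  c[28] = d·G[:,28] = (10000001011011001001010000)·(00000000000000000000000100) mod 2 = 0+0+0+0+0+0+0+0+0+0+0+0+0+0+0+0+0+0+0+0+0+0+0+0+0+0 mod 2 = 0
  c[29] = d·G[:,29] = (10000001011011001001010000)·(00000000000000000000000010) mod 2 = 0+0+0+0+0+0+0+0+0+0+0+0+0+0+0+0+0+0+0+0+0+0+0+0+0+0 mod 2 = 0
  c[30] = d·G[:,30] = (10000001011011001001010000)·(00000000000000000000000001) mod 2 = 0+0+0+0+0+0+0+0+0+0+0+0+0+0+0+0+0+0+0+0+0+0+0+0+0+0 mod 2 = 0
Codeword = 1110000100010111011001001010000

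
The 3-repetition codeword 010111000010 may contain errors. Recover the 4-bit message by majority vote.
Split into 3-bit blocks and majority-vote each:
  block 1 = 010: 1 ones, 2 zeros → 0
  block 2 = 111: 3 ones, 0 zeros → 1
  block 3 = 000: 0 ones, 3 zeros → 0
  block 4 = 010: 1 ones, 2 zeros → 0
Decoded = 0100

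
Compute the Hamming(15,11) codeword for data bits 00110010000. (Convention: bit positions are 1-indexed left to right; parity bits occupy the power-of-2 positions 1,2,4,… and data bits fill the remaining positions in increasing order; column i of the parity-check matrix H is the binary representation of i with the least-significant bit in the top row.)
Codeword c = d · G (mod 2), d = 00110010000:
  c[0] = d·G[:,0] = (00110010000)·(11011010101) mod 2 = 0+0+0+1+0+0+1+0+0+0+0 mod 2 = 0
  c[1] = d·G[:,1] = (00110010000)·(10110110011) mod 2 = 0+0+1+1+0+0+1+0+0+0+0 mod 2 = 1
  c[2] = d·G[:,2] = (00110010000)·(10000000000) mod 2 = 0+0+0+0+0+0+0+0+0+0+0 mod 2 = 0
  c[3] = d·G[:,3] = (00110010000)·(01110001111) mod 2 = 0+0+1+1+0+0+0+0+0+0+0 mod 2 = 0
  c[4] = d·G[:,4] = (00110010000)·(01000000000) mod 2 = 0+0+0+0+0+0+0+0+0+0+0 mod 2 = 0
  c[5] = d·G[:,5] = (00110010000)·(00100000000) mod 2 = 0+0+1+0+0+0+0+0+0+0+0 mod 2 = 1
  c[6] = d·G[:,6] = (00110010000)·(00010000000) mod 2 = 0+0+0+1+0+0+0+0+0+0+0 mod 2 = 1
  c[7] = d·G[:,7] = (00110010000)·(00001111111) mod 2 = 0+0+0+0+0+0+1+0+0+0+0 mod 2 = 1
  c[8] = d·G[:,8] = (00110010000)·(00001000000) mod 2 = 0+0+0+0+0+0+0+0+0+0+0 mod 2 = 0
  c[9] = d·G[:,9] = (00110010000)·(00000100000) mod 2 = 0+0+0+0+0+0+0+0+0+0+0 mod 2 = 0
  c[10] = d·G[:,10] = (00110010000)·(00000010000) mod 2 = 0+0+0+0+0+0+1+0+0+0+0 mod 2 = 1
  c[11] = d·G[:,11] = (00110010000)·(00000001000) mod 2 = 0+0+0+0+0+0+0+0+0+0+0 mod 2 = 0
  c[12] = d·G[:,12] = (00110010000)·(00000000100) mod 2 = 0+0+0+0+0+0+0+0+0+0+0 mod 2 = 0
  c[13] = d·G[:,13] = (00110010000)·(00000000010) mod 2 = 0+0+0+0+0+0+0+0+0+0+0 mod 2 = 0
  c[14] = d·G[:,14] = (00110010000)·(00000000001) mod 2 = 0+0+0+0+0+0+0+0+0+0+0 mod 2 = 0
Codeword = 010001110010000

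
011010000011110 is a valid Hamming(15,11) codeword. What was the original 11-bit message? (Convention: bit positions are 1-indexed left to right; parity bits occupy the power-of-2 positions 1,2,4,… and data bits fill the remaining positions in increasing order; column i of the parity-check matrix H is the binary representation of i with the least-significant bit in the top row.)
Parity bits occupy power-of-2 positions; data bits are at positions {3,5,6,7,9,10,11,12,13,14,15} (1-indexed).
Extract: c[3]=1 c[5]=1 c[6]=0 c[7]=0 c[9]=0 c[10]=0 c[11]=1 c[12]=1 c[13]=1 c[14]=1 c[15]=0
Data = 11000011110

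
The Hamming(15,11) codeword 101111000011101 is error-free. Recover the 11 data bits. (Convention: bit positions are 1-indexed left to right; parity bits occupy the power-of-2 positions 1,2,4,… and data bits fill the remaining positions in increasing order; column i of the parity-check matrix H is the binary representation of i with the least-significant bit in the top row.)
Parity bits occupy power-of-2 positions; data bits are at positions {3,5,6,7,9,10,11,12,13,14,15} (1-indexed).
Extract: c[3]=1 c[5]=1 c[6]=1 c[7]=0 c[9]=0 c[10]=0 c[11]=1 c[12]=1 c[13]=1 c[14]=0 c[15]=1
Data = 11100011101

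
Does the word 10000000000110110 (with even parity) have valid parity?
Sum of all bits: 1+0+0+0+0+0+0+0+0+0+0+1+1+0+1+1+0 = 5; 5 mod 2 = 1. Result is 1 → parity error detected.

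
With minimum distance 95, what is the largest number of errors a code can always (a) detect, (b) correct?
(a) Detection requires d_min ≥ e+1, so e ≤ d_min − 1 = 94.
(b) Correction requires d_min ≥ 2t+1, so t ≤ ⌊(d_min − 1)/2⌋ = ⌊94/2⌋ = 47.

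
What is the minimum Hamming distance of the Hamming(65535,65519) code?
d_min = 3 (every single-error-correcting Hamming code has d_min = 3).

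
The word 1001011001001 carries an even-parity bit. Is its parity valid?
Sum of all bits: 1+0+0+1+0+1+1+0+0+1+0+0+1 = 6; 6 mod 2 = 0. Result is 0 → valid parity.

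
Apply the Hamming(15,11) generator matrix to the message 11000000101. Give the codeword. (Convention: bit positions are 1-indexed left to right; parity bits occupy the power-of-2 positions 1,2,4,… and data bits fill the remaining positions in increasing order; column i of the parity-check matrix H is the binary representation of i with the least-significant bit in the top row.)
Codeword c = d · G (mod 2), d = 11000000101:
  c[0] = d·G[:,0] = (11000000101)·(11011010101) mod 2 = 1+1+0+0+0+0+0+0+1+0+1 mod 2 = 0
  c[1] = d·G[:,1] = (11000000101)·(10110110011) mod 2 = 1+0+0+0+0+0+0+0+0+0+1 mod 2 = 0
  c[2] = d·G[:,2] = (11000000101)·(10000000000) mod 2 = 1+0+0+0+0+0+0+0+0+0+0 mod 2 = 1
  c[3] = d·G[:,3] = (11000000101)·(01110001111) mod 2 = 0+1+0+0+0+0+0+0+1+0+1 mod 2 = 1
  c[4] = d·G[:,4] = (11000000101)·(01000000000) mod 2 = 0+1+0+0+0+0+0+0+0+0+0 mod 2 = 1
  c[5] = d·G[:,5] = (11000000101)·(00100000000) mod 2 = 0+0+0+0+0+0+0+0+0+0+0 mod 2 = 0
  c[6] = d·G[:,6] = (11000000101)·(00010000000) mod 2 = 0+0+0+0+0+0+0+0+0+0+0 mod 2 = 0
  c[7] = d·G[:,7] = (11000000101)·(00001111111) mod 2 = 0+0+0+0+0+0+0+0+1+0+1 mod 2 = 0
  c[8] = d·G[:,8] = (11000000101)·(00001000000) mod 2 = 0+0+0+0+0+0+0+0+0+0+0 mod 2 = 0
  c[9] = d·G[:,9] = (11000000101)·(00000100000) mod 2 = 0+0+0+0+0+0+0+0+0+0+0 mod 2 = 0
  c[10] = d·G[:,10] = (11000000101)·(00000010000) mod 2 = 0+0+0+0+0+0+0+0+0+0+0 mod 2 = 0
  c[11] = d·G[:,11] = (11000000101)·(00000001000) mod 2 = 0+0+0+0+0+0+0+0+0+0+0 mod 2 = 0
  c[12] = d·G[:,12] = (11000000101)·(00000000100) mod 2 = 0+0+0+0+0+0+0+0+1+0+0 mod 2 = 1
  c[13] = d·G[:,13] = (11000000101)·(00000000010) mod 2 = 0+0+0+0+0+0+0+0+0+0+0 mod 2 = 0
  c[14] = d·G[:,14] = (11000000101)·(00000000001) mod 2 = 0+0+0+0+0+0+0+0+0+0+1 mod 2 = 1
Codeword = 001110000000101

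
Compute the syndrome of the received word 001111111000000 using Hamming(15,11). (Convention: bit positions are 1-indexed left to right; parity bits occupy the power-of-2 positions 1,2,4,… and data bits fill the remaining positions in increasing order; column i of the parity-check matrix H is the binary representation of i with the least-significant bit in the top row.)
Syndrome s = H · r^T (mod 2), r = 001111111000000:
  s[0] = (101010101010101)·(001111111000000) mod 2 = 0+0+1+0+1+0+1+0+1+0+0+0+0+0+0 mod 2 = 0
  s[1] = (011001100110011)·(001111111000000) mod 2 = 0+0+1+0+0+1+1+0+0+0+0+0+0+0+0 mod 2 = 1
  s[2] = (000111100001111)·(001111111000000) mod 2 = 0+0+0+1+1+1+1+0+0+0+0+0+0+0+0 mod 2 = 0
  s[3] = (000000011111111)·(001111111000000) mod 2 = 0+0+0+0+0+0+0+1+1+0+0+0+0+0+0 mod 2 = 0
Syndrome = 0100
Non-zero syndrome: error at position 2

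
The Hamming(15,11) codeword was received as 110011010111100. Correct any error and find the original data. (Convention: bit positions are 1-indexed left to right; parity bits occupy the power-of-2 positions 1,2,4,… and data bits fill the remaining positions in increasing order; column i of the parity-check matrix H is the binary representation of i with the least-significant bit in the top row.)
Syndrome s = H · r^T (mod 2), r = 110011010111100:
  s[0] = (101010101010101)·(110011010111100) mod 2 = 1+0+0+0+1+0+0+0+0+0+1+0+1+0+0 mod 2 = 0
  s[1] = (011001100110011)·(110011010111100) mod 2 = 0+1+0+0+0+1+0+0+0+1+1+0+0+0+0 mod 2 = 0
  s[2] = (000111100001111)·(110011010111100) mod 2 = 0+0+0+0+1+1+0+0+0+0+0+1+1+0+0 mod 2 = 0
  s[3] = (000000011111111)·(110011010111100) mod 2 = 0+0+0+0+0+0+0+1+0+1+1+1+1+0+0 mod 2 = 1
Syndrome = 0001
Column 8 of H equals this syndrome → error at bit 8 (1-indexed).
Flip bit 8: 110011010111100 → 110011000111100
Extract data bits at positions {3,5,6,7,9,10,11,12,13,14,15}: 01100111100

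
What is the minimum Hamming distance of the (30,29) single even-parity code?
d_min = 2 (flipping one data bit also flips the parity bit, so the two closest codewords differ in exactly 2 positions).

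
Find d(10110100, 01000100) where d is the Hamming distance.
XOR = 11110000, count of 1s = 4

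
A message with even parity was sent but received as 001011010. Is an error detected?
Sum of received bits: 0+0+1+0+1+1+0+1+0 = 4; 4 mod 2 = 0. Result is 0 → no error detected.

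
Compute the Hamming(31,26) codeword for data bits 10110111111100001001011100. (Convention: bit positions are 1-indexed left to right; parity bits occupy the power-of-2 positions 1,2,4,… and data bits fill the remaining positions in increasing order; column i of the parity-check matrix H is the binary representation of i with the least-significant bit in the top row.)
Codeword c = d · G (mod 2), d = 10110111111100001001011100:
  c[0] = d·G[:,0] = (10110111111100001001011100)·(11011010101101010101010101) mod 2 = 1+0+0+1+0+0+1+0+1+0+1+1+0+0+0+0+0+0+0+1+0+1+0+1+0+0 mod 2 = 1
  c[1] = d·G[:,1] = (10110111111100001001011100)·(10110110011011001100110011) mod 2 = 1+0+1+1+0+1+1+0+0+1+1+0+0+0+0+0+1+0+0+0+0+1+0+0+0+0 mod 2 = 1
  c[2] = d·G[:,2] = (10110111111100001001011100)·(10000000000000000000000000) mod 2 = 1+0+0+0+0+0+0+0+0+0+0+0+0+0+0+0+0+0+0+0+0+0+0+0+0+0 mod 2 = 1
  c[3] = d·G[:,3] = (10110111111100001001011100)·(01110001111000111100001111) mod 2 = 0+0+1+1+0+0+0+1+1+1+1+0+0+0+0+0+1+0+0+0+0+0+1+1+0+0 mod 2 = 1
  c[4] = d·G[:,4] = (10110111111100001001011100)·(01000000000000000000000000) mod 2 = 0+0+0+0+0+0+0+0+0+0+0+0+0+0+0+0+0+0+0+0+0+0+0+0+0+0 mod 2 = 0
  c[5] = d·G[:,5] = (10110111111100001001011100)·(00100000000000000000000000) mod 2 = 0+0+1+0+0+0+0+0+0+0+0+0+0+0+0+0+0+0+0+0+0+0+0+0+0+0 mod 2 = 1
  c[6] = d·G[:,6] = (10110111111100001001011100)·(00010000000000000000000000) mod 2 = 0+0+0+1+0+0+0+0+0+0+0+0+0+0+0+0+0+0+0+0+0+0+0+0+0+0 mod 2 = 1
  c[7] = d·G[:,7] = (10110111111100001001011100)·(00001111111000000011111111) mod 2 = 0+0+0+0+0+1+1+1+1+1+1+0+0+0+0+0+0+0+0+1+0+1+1+1+0+0 mod 2 = 0
  c[8] = d·G[:,8] = (10110111111100001001011100)·(00001000000000000000000000) mod 2 = 0+0+0+0+0+0+0+0+0+0+0+0+0+0+0+0+0+0+0+0+0+0+0+0+0+0 mod 2 = 0
  c[9] = d·G[:,9] = (10110111111100001001011100)·(00000100000000000000000000) mod 2 = 0+0+0+0+0+1+0+0+0+0+0+0+0+0+0+0+0+0+0+0+0+0+0+0+0+0 mod 2 = 1
  c[10] = d·G[:,10] = (10110111111100001001011100)·(00000010000000000000000000) mod 2 = 0+0+0+0+0+0+1+0+0+0+0+0+0+0+0+0+0+0+0+0+0+0+0+0+0+0 mod 2 = 1
  c[11] = d·G[:,11] = (10110111111100001001011100)·(00000001000000000000000000) mod 2 = 0+0+0+0+0+0+0+1+0+0+0+0+0+0+0+0+0+0+0+0+0+0+0+0+0+0 mod 2 = 1
  c[12] = d·G[:,12] = (10110111111100001001011100)·(00000000100000000000000000) mod 2 = 0+0+0+0+0+0+0+0+1+0+0+0+0+0+0+0+0+0+0+0+0+0+0+0+0+0 mod 2 = 1
  c[13] = d·G[:,13] = (10110111111100001001011100)·(00000000010000000000000000) mod 2 = 0+0+0+0+0+0+0+0+0+1+0+0+0+0+0+0+0+0+0+0+0+0+0+0+0+0 mod 2 = 1
  c[14] = d·G[:,14] = (10110111111100001001011100)·(00000000001000000000000000) mod 2 = 0+0+0+0+0+0+0+0+0+0+1+0+0+0+0+0+0+0+0+0+0+0+0+0+0+0 mod 2 = 1
  c[15] = d·G[:,15] = (10110111111100001001011100)·(00000000000111111111111111) mod 2 = 0+0+0+0+0+0+0+0+0+0+0+1+0+0+0+0+1+0+0+1+0+1+1+1+0+0 mod 2 = 0
  c[16] = d·G[:,16] = (10110111111100001001011100)·(00000000000100000000000000) mod 2 = 0+0+0+0+0+0+0+0+0+0+0+1+0+0+0+0+0+0+0+0+0+0+0+0+0+0 mod 2 = 1
  c[17] = d·G[:,17] = (10110111111100001001011100)·(00000000000010000000000000) mod 2 = 0+0+0+0+0+0+0+0+0+0+0+0+0+0+0+0+0+0+0+0+0+0+0+0+0+0 mod 2 = 0
  c[18] = d·G[:,18] = (10110111111100001001011100)·(00000000000001000000000000) mod 2 = 0+0+0+0+0+0+0+0+0+0+0+0+0+0+0+0+0+0+0+0+0+0+0+0+0+0 mod 2 = 0
  c[19] = d·G[:,19] = (10110111111100001001011100)·(00000000000000100000000000) mod 2 = 0+0+0+0+0+0+0+0+0+0+0+0+0+0+0+0+0+0+0+0+0+0+0+0+0+0 mod 2 = 0
  c[20] = d·G[:,20] = (10110111111100001001011100)·(00000000000000010000000000) mod 2 = 0+0+0+0+0+0+0+0+0+0+0+0+0+0+0+0+0+0+0+0+0+0+0+0+0+0 mod 2 = 0
  c[21] = d·G[:,21] = (10110111111100001001011100)·(00000000000000001000000000) mod 2 = 0+0+0+0+0+0+0+0+0+0+0+0+0+0+0+0+1+0+0+0+0+0+0+0+0+0 mod 2 = 1
  c[22] = d·G[:,22] = (10110111111100001001011100)·(00000000000000000100000000) mod 2 = 0+0+0+0+0+0+0+0+0+0+0+0+0+0+0+0+0+0+0+0+0+0+0+0+0+0 mod 2 = 0
  c[23] = d·G[:,23] = (10110111111100001001011100)·(00000000000000000010000000) mod 2 = 0+0+0+0+0+0+0+0+0+0+0+0+0+0+0+0+0+0+0+0+0+0+0+0+0+0 mod 2 = 0
  c[24] = d·G[:,24] = (10110111111100001001011100)·(00000000000000000001000000) mod 2 = 0+0+0+0+0+0+0+0+0+0+0+0+0+0+0+0+0+0+0+1+0+0+0+0+0+0 mod 2 = 1
  c[25] = d·G[:,25] = (10110111111100001001011100)·(00000000000000000000100000) mod 2 = 0+0+0+0+0+0+0+0+0+0+0+0+0+0+0+0+0+0+0+0+0+0+0+0+0+0 mod 2 = 0
  c[26] = d·G[:,26] = (10110111111100001001011100)·(00000000000000000000010000) mod 2 = 0+0+0+0+0+0+0+0+0+0+0+0+0+0+0+0+0+0+0+0+0+1+0+0+0+0 mod 2 = 1
  c[27] = d·G[:,27] = (10110111111100001001011100)·(00000000000000000000001000) mod 2 = 0+0+0+0+0+0+0+0+0+0+0+0+0+0+0+0+0+0+0+0+0+0+1+0+0+0 mod 2 = 1
  c[28] = d·G[:,28] = (10110111111100001001011100)·(00000000000000000000000100) mod 2 = 0+0+0+0+0+0+0+0+0+0+0+0+0+0+0+0+0+0+0+0+0+0+0+1+0+0 mod 2 = 1
  c[29] = d·G[:,29] = (10110111111100001001011100)·(00000000000000000000000010) mod 2 = 0+0+0+0+0+0+0+0+0+0+0+0+0+0+0+0+0+0+0+0+0+0+0+0+0+0 mod 2 = 0
  c[30] = d·G[:,30] = (10110111111100001001011100)·(00000000000000000000000001) mod 2 = 0+0+0+0+0+0+0+0+0+0+0+0+0+0+0+0+0+0+0+0+0+0+0+0+0+0 mod 2 = 0
Codeword = 1111011001111110100001001011100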